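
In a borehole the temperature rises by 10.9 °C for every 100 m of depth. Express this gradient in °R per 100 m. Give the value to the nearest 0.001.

The quantity depends on a temperature interval, so only the ratio of degree sizes applies; the offset between the scales is irrelevant.
A change of 1°C is a change of 1.8°R, so 10.9 × 1.8 = 19.620.

19.620 °R/100 m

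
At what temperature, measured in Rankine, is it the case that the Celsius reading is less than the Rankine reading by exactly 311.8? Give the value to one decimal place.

87.0°R

Let R be the Rankine reading. The Celsius reading is C = 5/9·R - 273.15.
Require C - R = -311.8: (-4/9)·R - 273.15 = -311.8.
R = (-311.8 + 273.15) / (-4/9) = 87.0.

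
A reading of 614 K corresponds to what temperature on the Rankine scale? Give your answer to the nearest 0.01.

1105.20°R

In Celsius: 614 - 273.15 = 340.8500°C.
In Rankine: 340.8500 × 1.8 + 491.67 = 1105.20°R.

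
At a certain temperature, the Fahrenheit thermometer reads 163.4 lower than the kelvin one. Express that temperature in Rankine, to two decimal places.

Let x be the kelvin reading; then the Fahrenheit reading is 1.8·x - 459.67.
(1.8·x - 459.67) - x = -163.4  ⇒  (0.8)·x = 296.27  ⇒  x = 370.3375 K.
In Celsius: 370.3375 - 273.15 = 97.1875°C.
In Rankine: 97.1875 × 1.8 + 491.67 = 666.61°R.

666.61°R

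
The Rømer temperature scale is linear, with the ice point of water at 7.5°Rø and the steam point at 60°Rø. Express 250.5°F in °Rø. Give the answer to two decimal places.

71.23°Rø

First in Celsius: (250.5 - 32) × 5/9 = 121.3889°C.
Linearly onto the Rømer scale: 7.5 + (121.3889 / 100) × (60 - 7.5) = 71.23°Rø.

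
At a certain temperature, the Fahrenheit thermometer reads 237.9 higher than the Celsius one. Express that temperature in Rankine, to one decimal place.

Let x be the Celsius reading; then the Fahrenheit reading is 1.8·x + 32.
(1.8·x + 32) - x = 237.9  ⇒  (0.8)·x = 205.9  ⇒  x = 257.3750°C.
In Rankine: 257.3750 × 1.8 + 491.67 = 954.9°R.

954.9°R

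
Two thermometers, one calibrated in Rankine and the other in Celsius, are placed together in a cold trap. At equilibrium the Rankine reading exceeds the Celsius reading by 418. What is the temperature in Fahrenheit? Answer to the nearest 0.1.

Let x be the Rankine reading; then the Celsius reading is 5/9·x - 273.15.
(5/9·x - 273.15) - x = -418  ⇒  (-4/9)·x = -144.85  ⇒  x = 325.9125°R.
In Celsius: (325.9125 - 491.67) × 5/9 = -92.0875°C.
In Fahrenheit: -92.0875 × 1.8 + 32 = -133.8°F.

-133.8°F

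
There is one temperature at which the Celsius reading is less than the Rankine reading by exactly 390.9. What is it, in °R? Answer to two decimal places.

264.94°R

Let R be the Rankine reading. The Celsius reading is C = 5/9·R - 273.15.
Require C - R = -390.9: (-4/9)·R - 273.15 = -390.9.
R = (-390.9 + 273.15) / (-4/9) = 264.94.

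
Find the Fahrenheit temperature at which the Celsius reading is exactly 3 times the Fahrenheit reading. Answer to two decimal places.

-7.27°F

Let F be the Fahrenheit reading. The Celsius reading is C = 5/9·F - 17.7778.
Require C = 3·F: 5/9·F - 17.7778 = 3·F.
(-22/9)·F = 17.7778  ⇒  F = -7.27.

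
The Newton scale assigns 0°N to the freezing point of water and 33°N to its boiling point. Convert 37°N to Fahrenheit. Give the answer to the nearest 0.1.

233.8°F

Linear interpolation between the fixed points: C = (37 - 0) × 100 / (33 - 0) = 112.1212°C.
Then 112.1212 × 1.8 + 32 = 233.8°F.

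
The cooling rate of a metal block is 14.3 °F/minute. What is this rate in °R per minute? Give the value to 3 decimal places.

14.300 °R/minute

Since only a temperature interval is involved, the additive offset between the scales drops out.
A change of 1°F is a change of 1°R, so 14.3 × 1 = 14.300.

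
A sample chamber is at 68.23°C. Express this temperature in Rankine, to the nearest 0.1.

614.5°R

In Rankine: 68.2300 × 1.8 + 491.67 = 614.5°R.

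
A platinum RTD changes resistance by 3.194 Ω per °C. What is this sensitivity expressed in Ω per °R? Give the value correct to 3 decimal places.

Since only a temperature interval is involved, the additive offset between the scales drops out.
A change of 1°R is a change of 5/9°C, so per °R the value is 3.194 × 5/9 = 1.774.

1.774 Ω per °R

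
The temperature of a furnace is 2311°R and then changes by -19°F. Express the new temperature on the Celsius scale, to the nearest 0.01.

1000.18°C

Initial temperature in Celsius: (2311 - 491.67) × 5/9 = 1010.7389°C.
The 19°F change is an interval, so only the factor 5/9 applies: -19 × 5/9 = -10.5556°C.
Final Celsius temperature: 1010.7389 - 10.5556 = 1000.1833°C.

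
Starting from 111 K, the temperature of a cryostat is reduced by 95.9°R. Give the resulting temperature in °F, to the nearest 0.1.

-355.8°F

Initial temperature in Celsius: 111 - 273.15 = -162.1500°C.
The 95.9°R change is an interval, so only the factor 5/9 applies: -95.9 × 5/9 = -53.2778°C.
Final Celsius temperature: -162.1500 - 53.2778 = -215.4278°C.
In Fahrenheit: -215.4278 × 1.8 + 32 = -355.8°F.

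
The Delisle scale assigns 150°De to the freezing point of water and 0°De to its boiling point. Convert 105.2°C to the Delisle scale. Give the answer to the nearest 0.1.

Linearly onto the Delisle scale: 150 + (105.2000 / 100) × (0 - 150) = -7.8°De.

-7.8°De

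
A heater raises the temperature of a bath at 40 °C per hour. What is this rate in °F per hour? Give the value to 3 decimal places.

The quantity depends on a temperature interval, so only the ratio of degree sizes applies; the offset between the scales is irrelevant.
A change of 1°C is a change of 1.8°F, so 40 × 1.8 = 72.000.

72.000 °F/hour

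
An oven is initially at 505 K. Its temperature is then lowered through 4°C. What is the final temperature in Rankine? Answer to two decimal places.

Initial temperature in Celsius: 505 - 273.15 = 231.8500°C.
Final Celsius temperature: 231.8500 - 4.0000 = 227.8500°C.
In Rankine: 227.8500 × 1.8 + 491.67 = 901.80°R.

901.80°R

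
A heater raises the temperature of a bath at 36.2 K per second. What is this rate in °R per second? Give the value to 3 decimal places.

65.160 °R/second

The quantity depends on a temperature interval, so only the ratio of degree sizes applies; the offset between the scales is irrelevant.
A change of 1 K is a change of 1.8°R, so 36.2 × 1.8 = 65.160.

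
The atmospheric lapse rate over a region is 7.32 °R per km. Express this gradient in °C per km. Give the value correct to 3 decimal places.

Since only a temperature interval is involved, the additive offset between the scales drops out.
A change of 1°R is a change of 5/9°C, so 7.32 × 5/9 = 4.067.

4.067 °C/km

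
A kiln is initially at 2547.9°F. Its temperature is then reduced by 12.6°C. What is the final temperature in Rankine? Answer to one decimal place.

2984.9°R

Initial temperature in Celsius: (2547.9 - 32) × 5/9 = 1397.7222°C.
Final Celsius temperature: 1397.7222 - 12.6000 = 1385.1222°C.
In Rankine: 1385.1222 × 1.8 + 491.67 = 2984.9°R.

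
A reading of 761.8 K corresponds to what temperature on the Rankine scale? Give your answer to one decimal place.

In Celsius: 761.8 - 273.15 = 488.6500°C.
In Rankine: 488.6500 × 1.8 + 491.67 = 1371.2°R.

1371.2°R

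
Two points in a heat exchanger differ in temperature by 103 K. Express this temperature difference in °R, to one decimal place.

185.4°R

For a temperature interval the offset drops out; only the factor 1.8 applies.
103 × 1.8 = 185.4.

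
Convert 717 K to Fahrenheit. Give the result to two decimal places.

In Celsius: 717 - 273.15 = 443.8500°C.
In Fahrenheit: 443.8500 × 1.8 + 32 = 830.93°F.

830.93°F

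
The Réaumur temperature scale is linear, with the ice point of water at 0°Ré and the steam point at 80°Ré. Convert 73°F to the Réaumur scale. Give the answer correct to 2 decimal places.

First in Celsius: (73 - 32) × 5/9 = 22.7778°C.
Linearly onto the Réaumur scale: 0 + (22.7778 / 100) × (80 - 0) = 18.22°Ré.

18.22°Ré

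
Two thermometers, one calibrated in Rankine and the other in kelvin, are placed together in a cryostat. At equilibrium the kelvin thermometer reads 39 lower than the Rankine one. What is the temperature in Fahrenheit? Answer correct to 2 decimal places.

Let x be the Rankine reading; then the kelvin reading is 5/9·x.
(5/9·x) - x = -39  ⇒  (-4/9)·x = -39  ⇒  x = 87.7500°R.
In Celsius: (87.75 - 491.67) × 5/9 = -224.4000°C.
In Fahrenheit: -224.4000 × 1.8 + 32 = -371.92°F.

-371.92°F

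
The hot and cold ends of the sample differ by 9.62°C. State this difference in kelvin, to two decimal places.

9.62 K

Celsius and kelvin degrees are the same size, so the interval is unchanged: 9.62.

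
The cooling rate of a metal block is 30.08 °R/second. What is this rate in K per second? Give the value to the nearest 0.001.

16.711 K/second

Since only a temperature interval is involved, the additive offset between the scales drops out.
A change of 1°R is a change of 5/9 K, so 30.08 × 5/9 = 16.711.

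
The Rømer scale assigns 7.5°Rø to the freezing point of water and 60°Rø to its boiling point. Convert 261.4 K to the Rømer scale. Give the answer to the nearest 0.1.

First in Celsius: 261.4 - 273.15 = -11.7500°C.
Linearly onto the Rømer scale: 7.5 + (-11.7500 / 100) × (60 - 7.5) = 1.3°Rø.

1.3°Rø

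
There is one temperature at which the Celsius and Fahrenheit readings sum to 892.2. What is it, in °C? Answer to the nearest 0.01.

Let C be the Celsius reading. The Fahrenheit reading is F = 1.8·C + 32.
Require C + F = 892.2: (2.8)·C + 32 = 892.2.
C = (892.2 - 32) / (2.8) = 307.21.

307.21°C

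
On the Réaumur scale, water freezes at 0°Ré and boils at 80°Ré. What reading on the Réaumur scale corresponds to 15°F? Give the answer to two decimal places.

First in Celsius: (15 - 32) × 5/9 = -9.4444°C.
Linearly onto the Réaumur scale: 0 + (-9.4444 / 100) × (80 - 0) = -7.56°Ré.

-7.56°Ré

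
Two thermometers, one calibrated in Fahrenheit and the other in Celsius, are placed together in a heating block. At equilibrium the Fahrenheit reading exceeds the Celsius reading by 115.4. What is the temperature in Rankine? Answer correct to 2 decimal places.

Let x be the Fahrenheit reading; then the Celsius reading is 5/9·x - 17.7778.
(5/9·x - 17.7778) - x = -115.4  ⇒  (-4/9)·x = -97.6222  ⇒  x = 219.6500°F.
In Celsius: (219.65 - 32) × 5/9 = 104.2500°C.
In Rankine: 104.2500 × 1.8 + 491.67 = 679.32°R.

679.32°R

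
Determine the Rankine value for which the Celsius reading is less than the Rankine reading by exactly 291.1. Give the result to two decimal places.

Let R be the Rankine reading. The Celsius reading is C = 5/9·R - 273.15.
Require C - R = -291.1: (-4/9)·R - 273.15 = -291.1.
R = (-291.1 + 273.15) / (-4/9) = 40.39.

40.39°R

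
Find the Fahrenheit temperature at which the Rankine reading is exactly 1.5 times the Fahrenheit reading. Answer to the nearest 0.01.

919.34°F

Let F be the Fahrenheit reading. The Rankine reading is R = 1·F + 459.67.
Require R = 1.5·F: 1·F + 459.67 = 1.5·F.
(-0.5)·F = -459.67  ⇒  F = 919.34.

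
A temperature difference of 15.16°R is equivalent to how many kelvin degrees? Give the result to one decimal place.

8.4 K

An interval of 1°R corresponds to 5/9 K.
15.16 × 5/9 = 8.4.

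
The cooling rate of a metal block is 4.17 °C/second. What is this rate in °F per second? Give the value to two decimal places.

The quantity depends on a temperature interval, so only the ratio of degree sizes applies; the offset between the scales is irrelevant.
A change of 1°C is a change of 1.8°F, so 4.17 × 1.8 = 7.51.

7.51 °F/second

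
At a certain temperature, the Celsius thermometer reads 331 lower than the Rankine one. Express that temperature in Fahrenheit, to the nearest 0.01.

-329.51°F

Let x be the Rankine reading; then the Celsius reading is 5/9·x - 273.15.
(5/9·x - 273.15) - x = -331  ⇒  (-4/9)·x = -57.85  ⇒  x = 130.1625°R.
In Celsius: (130.1625 - 491.67) × 5/9 = -200.8375°C.
In Fahrenheit: -200.8375 × 1.8 + 32 = -329.51°F.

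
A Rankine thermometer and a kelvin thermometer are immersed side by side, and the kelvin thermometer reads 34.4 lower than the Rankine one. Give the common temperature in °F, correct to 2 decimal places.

-382.27°F

Let x be the Rankine reading; then the kelvin reading is 5/9·x.
(5/9·x) - x = -34.4  ⇒  (-4/9)·x = -34.4  ⇒  x = 77.4000°R.
In Celsius: (77.4 - 491.67) × 5/9 = -230.1500°C.
In Fahrenheit: -230.1500 × 1.8 + 32 = -382.27°F.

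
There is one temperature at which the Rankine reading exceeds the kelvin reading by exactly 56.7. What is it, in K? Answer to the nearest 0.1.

Let K be the kelvin reading. The Rankine reading is R = 1.8·K.
Require R - K = 56.7: (0.8)·K = 56.7.
K = (56.7) / (0.8) = 70.9.

70.9 K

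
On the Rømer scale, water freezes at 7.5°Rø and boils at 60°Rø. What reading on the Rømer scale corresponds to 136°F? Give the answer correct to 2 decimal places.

First in Celsius: (136 - 32) × 5/9 = 57.7778°C.
Linearly onto the Rømer scale: 7.5 + (57.7778 / 100) × (60 - 7.5) = 37.83°Rø.

37.83°Rø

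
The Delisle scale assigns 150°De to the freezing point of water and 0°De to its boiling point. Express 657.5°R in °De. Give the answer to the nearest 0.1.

11.8°De

First in Celsius: (657.5 - 491.67) × 5/9 = 92.1278°C.
Linearly onto the Delisle scale: 150 + (92.1278 / 100) × (0 - 150) = 11.8°De.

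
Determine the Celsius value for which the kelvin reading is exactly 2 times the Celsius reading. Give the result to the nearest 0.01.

273.15°C

Let C be the Celsius reading. The kelvin reading is K = 1·C + 273.15.
Require K = 2·C: 1·C + 273.15 = 2·C.
(-1)·C = -273.15  ⇒  C = 273.15.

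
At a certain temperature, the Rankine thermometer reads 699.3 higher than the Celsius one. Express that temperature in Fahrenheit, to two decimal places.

Let x be the Celsius reading; then the Rankine reading is 1.8·x + 491.67.
(1.8·x + 491.67) - x = 699.3  ⇒  (0.8)·x = 207.63  ⇒  x = 259.5375°C.
In Fahrenheit: 259.5375 × 1.8 + 32 = 499.17°F.

499.17°F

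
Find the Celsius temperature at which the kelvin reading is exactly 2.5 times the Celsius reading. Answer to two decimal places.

182.10°C

Let C be the Celsius reading. The kelvin reading is K = 1·C + 273.15.
Require K = 2.5·C: 1·C + 273.15 = 2.5·C.
(-1.5)·C = -273.15  ⇒  C = 182.10.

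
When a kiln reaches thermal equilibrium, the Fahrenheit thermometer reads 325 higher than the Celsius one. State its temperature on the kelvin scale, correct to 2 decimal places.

639.40 K

Let x be the Celsius reading; then the Fahrenheit reading is 1.8·x + 32.
(1.8·x + 32) - x = 325  ⇒  (0.8)·x = 293  ⇒  x = 366.2500°C.
In kelvin: 366.2500 + 273.15 = 639.40 K.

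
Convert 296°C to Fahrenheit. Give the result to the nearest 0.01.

In Fahrenheit: 296.0000 × 1.8 + 32 = 564.80°F.

564.80°F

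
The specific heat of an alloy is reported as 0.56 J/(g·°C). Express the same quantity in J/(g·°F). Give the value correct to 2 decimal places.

The quantity depends on a temperature interval, so only the ratio of degree sizes applies; the offset between the scales is irrelevant.
A change of 1°F is a change of 5/9°C, so per °F the value is 0.56 × 5/9 = 0.31.

0.31 J/(g·°F)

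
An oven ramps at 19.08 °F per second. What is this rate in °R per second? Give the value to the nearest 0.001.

Since only a temperature interval is involved, the additive offset between the scales drops out.
A change of 1°F is a change of 1°R, so 19.08 × 1 = 19.080.

19.080 °R/second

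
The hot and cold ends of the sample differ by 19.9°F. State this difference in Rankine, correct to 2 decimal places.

Fahrenheit and Rankine degrees are the same size, so the interval is unchanged: 19.90.

19.90°R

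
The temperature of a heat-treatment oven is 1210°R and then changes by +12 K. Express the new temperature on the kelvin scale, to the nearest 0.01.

684.22 K

Initial temperature in Celsius: (1210 - 491.67) × 5/9 = 399.0722°C.
The 12 K change is an interval; Kelvin and Celsius degrees are the same size, so ΔC = +12°C.
Final Celsius temperature: 399.0722 + 12.0000 = 411.0722°C.
In kelvin: 411.0722 + 273.15 = 684.22 K.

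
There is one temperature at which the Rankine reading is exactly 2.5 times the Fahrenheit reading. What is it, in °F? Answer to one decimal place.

306.4°F

Let F be the Fahrenheit reading. The Rankine reading is R = 1·F + 459.67.
Require R = 2.5·F: 1·F + 459.67 = 2.5·F.
(-1.5)·F = -459.67  ⇒  F = 306.4.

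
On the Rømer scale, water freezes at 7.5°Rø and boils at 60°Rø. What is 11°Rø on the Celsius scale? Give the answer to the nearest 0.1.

Linear interpolation between the fixed points: C = (11 - 7.5) × 100 / (60 - 7.5) = 6.6667°C.

6.7°C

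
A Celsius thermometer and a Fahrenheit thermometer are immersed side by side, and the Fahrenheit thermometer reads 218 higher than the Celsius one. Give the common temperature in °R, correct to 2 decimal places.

Let x be the Celsius reading; then the Fahrenheit reading is 1.8·x + 32.
(1.8·x + 32) - x = 218  ⇒  (0.8)·x = 186  ⇒  x = 232.5000°C.
In Rankine: 232.5000 × 1.8 + 491.67 = 910.17°R.

910.17°R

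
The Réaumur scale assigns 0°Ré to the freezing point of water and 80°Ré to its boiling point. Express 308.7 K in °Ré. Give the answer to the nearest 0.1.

First in Celsius: 308.7 - 273.15 = 35.5500°C.
Linearly onto the Réaumur scale: 0 + (35.5500 / 100) × (80 - 0) = 28.4°Ré.

28.4°Ré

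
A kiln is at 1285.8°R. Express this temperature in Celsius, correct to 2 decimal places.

In Celsius: (1285.8 - 491.67) × 5/9 = 441.1833°C.

441.18°C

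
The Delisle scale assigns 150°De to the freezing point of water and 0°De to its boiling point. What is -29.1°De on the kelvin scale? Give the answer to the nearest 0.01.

392.55 K

Linear interpolation between the fixed points: C = (-29.1 - 150) × 100 / (0 - 150) = 119.4000°C.
Then 119.4000 + 273.15 = 392.55 K.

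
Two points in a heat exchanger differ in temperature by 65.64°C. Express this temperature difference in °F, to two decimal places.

118.15°F

For a temperature interval the offset drops out; only the factor 1.8 applies.
65.64 × 1.8 = 118.15.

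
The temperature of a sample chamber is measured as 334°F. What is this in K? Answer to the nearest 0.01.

In Celsius: (334 - 32) × 5/9 = 167.7778°C.
In kelvin: 167.7778 + 273.15 = 440.93 K.

440.93 K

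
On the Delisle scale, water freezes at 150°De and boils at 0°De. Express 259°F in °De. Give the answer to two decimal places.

First in Celsius: (259 - 32) × 5/9 = 126.1111°C.
Linearly onto the Delisle scale: 150 + (126.1111 / 100) × (0 - 150) = -39.17°De.

-39.17°De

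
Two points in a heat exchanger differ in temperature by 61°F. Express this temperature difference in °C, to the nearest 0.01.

33.89°C

For a temperature interval the offset drops out; only the factor 5/9 applies.
61 × 5/9 = 33.89.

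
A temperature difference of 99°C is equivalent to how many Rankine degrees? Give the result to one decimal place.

For a temperature interval the offset drops out; only the factor 1.8 applies.
99 × 1.8 = 178.2.

178.2°R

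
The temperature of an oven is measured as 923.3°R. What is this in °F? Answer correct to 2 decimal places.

In Celsius: (923.3 - 491.67) × 5/9 = 239.7944°C.
In Fahrenheit: 239.7944 × 1.8 + 32 = 463.63°F.

463.63°F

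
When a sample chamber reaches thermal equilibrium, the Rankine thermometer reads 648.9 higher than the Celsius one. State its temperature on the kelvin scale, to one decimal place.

Let x be the Celsius reading; then the Rankine reading is 1.8·x + 491.67.
(1.8·x + 491.67) - x = 648.9  ⇒  (0.8)·x = 157.23  ⇒  x = 196.5375°C.
In kelvin: 196.5375 + 273.15 = 469.7 K.

469.7 K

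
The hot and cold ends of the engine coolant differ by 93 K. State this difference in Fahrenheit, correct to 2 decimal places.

An interval of 1 K corresponds to 1.8°F.
93 × 1.8 = 167.40.

167.40°F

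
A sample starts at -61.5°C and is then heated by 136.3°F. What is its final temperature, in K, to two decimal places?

The 136.3°F change is an interval, so only the factor 5/9 applies: +136.3 × 5/9 = +75.7222°C.
Final Celsius temperature: -61.5000 + 75.7222 = 14.2222°C.
In kelvin: 14.2222 + 273.15 = 287.37 K.

287.37 K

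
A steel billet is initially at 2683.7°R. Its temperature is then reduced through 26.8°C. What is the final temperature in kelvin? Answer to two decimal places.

1464.14 K

Initial temperature in Celsius: (2683.7 - 491.67) × 5/9 = 1217.7944°C.
Final Celsius temperature: 1217.7944 - 26.8000 = 1190.9944°C.
In kelvin: 1190.9944 + 273.15 = 1464.14 K.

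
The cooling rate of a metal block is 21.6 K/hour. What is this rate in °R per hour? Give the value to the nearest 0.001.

38.880 °R/hour

The quantity depends on a temperature interval, so only the ratio of degree sizes applies; the offset between the scales is irrelevant.
A change of 1 K is a change of 1.8°R, so 21.6 × 1.8 = 38.880.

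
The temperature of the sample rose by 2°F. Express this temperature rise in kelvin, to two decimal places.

1.11 K

Only the scale ratio 5/9 matters for a change in temperature.
2 × 5/9 = 1.11.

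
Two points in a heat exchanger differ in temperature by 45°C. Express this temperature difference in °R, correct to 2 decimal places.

For a temperature interval the offset drops out; only the factor 1.8 applies.
45 × 1.8 = 81.00.

81.00°R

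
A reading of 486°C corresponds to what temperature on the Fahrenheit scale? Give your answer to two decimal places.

906.80°F

In Fahrenheit: 486.0000 × 1.8 + 32 = 906.80°F.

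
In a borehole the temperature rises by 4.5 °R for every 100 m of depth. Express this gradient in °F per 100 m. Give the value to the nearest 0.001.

4.500 °F/100 m

Since only a temperature interval is involved, the additive offset between the scales drops out.
A change of 1°R is a change of 1°F, so 4.5 × 1 = 4.500.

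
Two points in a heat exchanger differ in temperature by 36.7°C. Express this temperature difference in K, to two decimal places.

Celsius and kelvin degrees are the same size, so the interval is unchanged: 36.70.

36.70 K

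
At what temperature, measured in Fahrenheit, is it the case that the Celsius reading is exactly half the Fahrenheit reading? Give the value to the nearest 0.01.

Let F be the Fahrenheit reading. The Celsius reading is C = 5/9·F - 17.7778.
Require C = 0.5·F: 5/9·F - 17.7778 = 0.5·F.
(1/18)·F = 17.7778  ⇒  F = 320.00.

320.00°F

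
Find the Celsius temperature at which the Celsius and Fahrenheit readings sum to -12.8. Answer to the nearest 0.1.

-16.0°C

Let C be the Celsius reading. The Fahrenheit reading is F = 1.8·C + 32.
Require C + F = -12.8: (2.8)·C + 32 = -12.8.
C = (-12.8 - 32) / (2.8) = -16.0.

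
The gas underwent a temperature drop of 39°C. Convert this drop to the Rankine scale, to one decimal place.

For a temperature interval the offset drops out; only the factor 1.8 applies.
39 × 1.8 = 70.2.

70.2°R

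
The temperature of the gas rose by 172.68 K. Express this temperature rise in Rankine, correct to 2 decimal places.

An interval of 1 K corresponds to 1.8°R.
172.68 × 1.8 = 310.82.

310.82°R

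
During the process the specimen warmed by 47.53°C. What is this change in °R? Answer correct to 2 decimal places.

85.55°R

An interval of 1°C corresponds to 1.8°R.
47.53 × 1.8 = 85.55.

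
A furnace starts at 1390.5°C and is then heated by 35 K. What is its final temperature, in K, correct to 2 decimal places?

1698.65 K

The 35 K change is an interval; Kelvin and Celsius degrees are the same size, so ΔC = +35°C.
Final Celsius temperature: 1390.5000 + 35.0000 = 1425.5000°C.
In kelvin: 1425.5000 + 273.15 = 1698.65 K.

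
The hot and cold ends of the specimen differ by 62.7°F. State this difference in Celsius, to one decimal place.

Only the scale ratio 5/9 matters for a change in temperature.
62.7 × 5/9 = 34.8.

34.8°C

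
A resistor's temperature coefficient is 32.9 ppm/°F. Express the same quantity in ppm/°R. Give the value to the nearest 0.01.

32.90 ppm/°R

Since only a temperature interval is involved, the additive offset between the scales drops out.
A change of 1°R is a change of 1°F, so per °R the value is 32.9 × 1 = 32.90.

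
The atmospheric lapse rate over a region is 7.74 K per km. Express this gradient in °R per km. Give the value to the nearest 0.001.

The quantity depends on a temperature interval, so only the ratio of degree sizes applies; the offset between the scales is irrelevant.
A change of 1 K is a change of 1.8°R, so 7.74 × 1.8 = 13.932.

13.932 °R/km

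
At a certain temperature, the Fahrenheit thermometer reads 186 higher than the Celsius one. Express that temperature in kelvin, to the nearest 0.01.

Let x be the Celsius reading; then the Fahrenheit reading is 1.8·x + 32.
(1.8·x + 32) - x = 186  ⇒  (0.8)·x = 154  ⇒  x = 192.5000°C.
In kelvin: 192.5000 + 273.15 = 465.65 K.

465.65 K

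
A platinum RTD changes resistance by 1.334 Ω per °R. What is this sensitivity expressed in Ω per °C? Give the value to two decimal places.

2.40 Ω per °C

Since only a temperature interval is involved, the additive offset between the scales drops out.
A change of 1°C is a change of 1.8°R, so per °C the value is 1.334 × 1.8 = 2.40.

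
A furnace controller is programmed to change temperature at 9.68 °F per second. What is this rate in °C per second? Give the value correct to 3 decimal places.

Since only a temperature interval is involved, the additive offset between the scales drops out.
A change of 1°F is a change of 5/9°C, so 9.68 × 5/9 = 5.378.

5.378 °C/second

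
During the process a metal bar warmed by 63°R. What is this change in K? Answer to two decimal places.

An interval of 1°R corresponds to 5/9 K.
63 × 5/9 = 35.00.

35.00 K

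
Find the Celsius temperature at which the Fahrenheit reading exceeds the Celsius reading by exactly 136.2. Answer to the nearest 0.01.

Let C be the Celsius reading. The Fahrenheit reading is F = 1.8·C + 32.
Require F - C = 136.2: (0.8)·C + 32 = 136.2.
C = (136.2 - 32) / (0.8) = 130.25.

130.25°C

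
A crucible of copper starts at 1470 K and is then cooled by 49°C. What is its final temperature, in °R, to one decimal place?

Initial temperature in Celsius: 1470 - 273.15 = 1196.8500°C.
Final Celsius temperature: 1196.8500 - 49.0000 = 1147.8500°C.
In Rankine: 1147.8500 × 1.8 + 491.67 = 2557.8°R.

2557.8°R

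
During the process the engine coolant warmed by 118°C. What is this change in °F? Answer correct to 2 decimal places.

212.40°F

An interval of 1°C corresponds to 1.8°F.
118 × 1.8 = 212.40.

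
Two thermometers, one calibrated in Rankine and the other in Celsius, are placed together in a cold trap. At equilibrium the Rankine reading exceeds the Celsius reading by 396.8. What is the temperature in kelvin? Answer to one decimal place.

Let x be the Rankine reading; then the Celsius reading is 5/9·x - 273.15.
(5/9·x - 273.15) - x = -396.8  ⇒  (-4/9)·x = -123.65  ⇒  x = 278.2125°R.
In Celsius: (278.2125 - 491.67) × 5/9 = -118.5875°C.
In kelvin: -118.5875 + 273.15 = 154.6 K.

154.6 K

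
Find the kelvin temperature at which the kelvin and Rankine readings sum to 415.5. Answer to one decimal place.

Let K be the kelvin reading. The Rankine reading is R = 1.8·K.
Require K + R = 415.5: (2.8)·K = 415.5.
K = (415.5) / (2.8) = 148.4.

148.4 K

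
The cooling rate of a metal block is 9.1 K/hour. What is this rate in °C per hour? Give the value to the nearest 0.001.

Since only a temperature interval is involved, the additive offset between the scales drops out.
A change of 1 K is a change of 1°C, so 9.1 × 1 = 9.100.

9.100 °C/hour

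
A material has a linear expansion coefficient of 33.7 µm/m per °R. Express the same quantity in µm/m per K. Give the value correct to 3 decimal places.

Since only a temperature interval is involved, the additive offset between the scales drops out.
A change of 1 K is a change of 1.8°R, so per K the value is 33.7 × 1.8 = 60.660.

60.660 µm/m per K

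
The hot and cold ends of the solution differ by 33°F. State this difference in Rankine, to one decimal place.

33.0°R

Fahrenheit and Rankine degrees are the same size, so the interval is unchanged: 33.0.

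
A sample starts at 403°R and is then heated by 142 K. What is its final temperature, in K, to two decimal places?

Initial temperature in Celsius: (403 - 491.67) × 5/9 = -49.2611°C.
The 142 K change is an interval; Kelvin and Celsius degrees are the same size, so ΔC = +142°C.
Final Celsius temperature: -49.2611 + 142.0000 = 92.7389°C.
In kelvin: 92.7389 + 273.15 = 365.89 K.

365.89 K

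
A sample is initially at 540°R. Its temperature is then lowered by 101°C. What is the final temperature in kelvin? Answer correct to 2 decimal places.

199.00 K

Initial temperature in Celsius: (540 - 491.67) × 5/9 = 26.8500°C.
Final Celsius temperature: 26.8500 - 101.0000 = -74.1500°C.
In kelvin: -74.1500 + 273.15 = 199.00 K.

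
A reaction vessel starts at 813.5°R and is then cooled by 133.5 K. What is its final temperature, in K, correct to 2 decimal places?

318.44 K

Initial temperature in Celsius: (813.5 - 491.67) × 5/9 = 178.7944°C.
The 133.5 K change is an interval; Kelvin and Celsius degrees are the same size, so ΔC = -133.5°C.
Final Celsius temperature: 178.7944 - 133.5000 = 45.2944°C.
In kelvin: 45.2944 + 273.15 = 318.44 K.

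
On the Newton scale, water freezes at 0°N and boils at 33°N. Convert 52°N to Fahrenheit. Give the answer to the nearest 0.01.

315.64°F

Linear interpolation between the fixed points: C = (52 - 0) × 100 / (33 - 0) = 157.5758°C.
Then 157.5758 × 1.8 + 32 = 315.64°F.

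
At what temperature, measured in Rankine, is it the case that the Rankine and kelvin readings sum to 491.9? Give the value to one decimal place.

316.2°R

Let R be the Rankine reading. The kelvin reading is K = 5/9·R.
Require R + K = 491.9: (14/9)·R = 491.9.
R = (491.9) / (14/9) = 316.2.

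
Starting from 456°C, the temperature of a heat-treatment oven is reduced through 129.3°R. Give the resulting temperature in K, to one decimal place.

The 129.3°R change is an interval, so only the factor 5/9 applies: -129.3 × 5/9 = -71.8333°C.
Final Celsius temperature: 456.0000 - 71.8333 = 384.1667°C.
In kelvin: 384.1667 + 273.15 = 657.3 K.

657.3 K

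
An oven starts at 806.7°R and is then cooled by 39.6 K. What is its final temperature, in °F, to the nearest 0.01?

Initial temperature in Celsius: (806.7 - 491.67) × 5/9 = 175.0167°C.
The 39.6 K change is an interval; Kelvin and Celsius degrees are the same size, so ΔC = -39.6°C.
Final Celsius temperature: 175.0167 - 39.6000 = 135.4167°C.
In Fahrenheit: 135.4167 × 1.8 + 32 = 275.75°F.

275.75°F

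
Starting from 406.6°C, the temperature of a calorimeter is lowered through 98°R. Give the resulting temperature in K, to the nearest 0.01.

The 98°R change is an interval, so only the factor 5/9 applies: -98 × 5/9 = -54.4444°C.
Final Celsius temperature: 406.6000 - 54.4444 = 352.1556°C.
In kelvin: 352.1556 + 273.15 = 625.31 K.

625.31 K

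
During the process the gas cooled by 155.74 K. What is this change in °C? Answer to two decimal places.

Kelvin and Celsius degrees are the same size, so the interval is unchanged: 155.74.

155.74°C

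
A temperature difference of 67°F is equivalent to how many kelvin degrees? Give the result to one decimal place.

37.2 K

An interval of 1°F corresponds to 5/9 K.
67 × 5/9 = 37.2.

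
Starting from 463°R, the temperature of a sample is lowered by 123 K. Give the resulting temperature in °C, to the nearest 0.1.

Initial temperature in Celsius: (463 - 491.67) × 5/9 = -15.9278°C.
The 123 K change is an interval; Kelvin and Celsius degrees are the same size, so ΔC = -123°C.
Final Celsius temperature: -15.9278 - 123.0000 = -138.9278°C.

-138.9°C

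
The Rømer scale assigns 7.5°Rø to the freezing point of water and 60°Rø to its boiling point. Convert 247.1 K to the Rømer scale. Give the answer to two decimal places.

First in Celsius: 247.1 - 273.15 = -26.0500°C.
Linearly onto the Rømer scale: 7.5 + (-26.0500 / 100) × (60 - 7.5) = -6.18°Rø.

-6.18°Rø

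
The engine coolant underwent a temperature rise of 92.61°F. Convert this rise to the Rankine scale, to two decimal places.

92.61°R

Fahrenheit and Rankine degrees are the same size, so the interval is unchanged: 92.61.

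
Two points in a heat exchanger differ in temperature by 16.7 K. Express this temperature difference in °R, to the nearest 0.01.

Only the scale ratio 1.8 matters for a change in temperature.
16.7 × 1.8 = 30.06.

30.06°R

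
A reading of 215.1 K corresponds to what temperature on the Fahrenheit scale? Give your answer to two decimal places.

-72.49°F

In Celsius: 215.1 - 273.15 = -58.0500°C.
In Fahrenheit: -58.0500 × 1.8 + 32 = -72.49°F.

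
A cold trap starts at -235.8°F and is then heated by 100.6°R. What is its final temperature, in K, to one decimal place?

180.3 K

Initial temperature in Celsius: (-235.8 - 32) × 5/9 = -148.7778°C.
The 100.6°R change is an interval, so only the factor 5/9 applies: +100.6 × 5/9 = +55.8889°C.
Final Celsius temperature: -148.7778 + 55.8889 = -92.8889°C.
In kelvin: -92.8889 + 273.15 = 180.3 K.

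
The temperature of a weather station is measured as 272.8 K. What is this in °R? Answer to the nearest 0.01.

491.04°R

In Celsius: 272.8 - 273.15 = -0.3500°C.
In Rankine: -0.3500 × 1.8 + 491.67 = 491.04°R.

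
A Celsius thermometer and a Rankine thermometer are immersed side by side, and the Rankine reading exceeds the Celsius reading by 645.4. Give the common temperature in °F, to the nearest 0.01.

377.89°F

Let x be the Celsius reading; then the Rankine reading is 1.8·x + 491.67.
(1.8·x + 491.67) - x = 645.4  ⇒  (0.8)·x = 153.73  ⇒  x = 192.1625°C.
In Fahrenheit: 192.1625 × 1.8 + 32 = 377.89°F.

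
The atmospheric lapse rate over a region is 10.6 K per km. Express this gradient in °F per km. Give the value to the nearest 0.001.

The quantity depends on a temperature interval, so only the ratio of degree sizes applies; the offset between the scales is irrelevant.
A change of 1 K is a change of 1.8°F, so 10.6 × 1.8 = 19.080.

19.080 °F/km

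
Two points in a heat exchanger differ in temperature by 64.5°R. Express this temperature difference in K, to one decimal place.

An interval of 1°R corresponds to 5/9 K.
64.5 × 5/9 = 35.8.

35.8 K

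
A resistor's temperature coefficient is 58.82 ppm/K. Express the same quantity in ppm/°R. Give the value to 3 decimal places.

32.678 ppm/°R

The quantity depends on a temperature interval, so only the ratio of degree sizes applies; the offset between the scales is irrelevant.
A change of 1°R is a change of 5/9 K, so per °R the value is 58.82 × 5/9 = 32.678.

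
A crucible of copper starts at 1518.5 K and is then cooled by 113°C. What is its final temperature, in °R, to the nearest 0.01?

2529.90°R

Initial temperature in Celsius: 1518.5 - 273.15 = 1245.3500°C.
Final Celsius temperature: 1245.3500 - 113.0000 = 1132.3500°C.
In Rankine: 1132.3500 × 1.8 + 491.67 = 2529.90°R.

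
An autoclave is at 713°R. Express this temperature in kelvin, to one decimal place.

In Celsius: (713 - 491.67) × 5/9 = 122.9611°C.
In kelvin: 122.9611 + 273.15 = 396.1 K.

396.1 K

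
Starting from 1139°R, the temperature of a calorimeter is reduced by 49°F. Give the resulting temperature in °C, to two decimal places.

332.41°C

Initial temperature in Celsius: (1139 - 491.67) × 5/9 = 359.6278°C.
The 49°F change is an interval, so only the factor 5/9 applies: -49 × 5/9 = -27.2222°C.
Final Celsius temperature: 359.6278 - 27.2222 = 332.4056°C.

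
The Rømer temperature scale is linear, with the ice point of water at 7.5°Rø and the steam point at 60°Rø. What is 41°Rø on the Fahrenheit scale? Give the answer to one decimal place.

146.9°F

Linear interpolation between the fixed points: C = (41 - 7.5) × 100 / (60 - 7.5) = 63.8095°C.
Then 63.8095 × 1.8 + 32 = 146.9°F.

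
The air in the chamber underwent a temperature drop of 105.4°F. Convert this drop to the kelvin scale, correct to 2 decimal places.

Only the scale ratio 5/9 matters for a change in temperature.
105.4 × 5/9 = 58.56.

58.56 K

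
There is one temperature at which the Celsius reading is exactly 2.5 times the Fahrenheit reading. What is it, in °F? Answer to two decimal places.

Let F be the Fahrenheit reading. The Celsius reading is C = 5/9·F - 17.7778.
Require C = 2.5·F: 5/9·F - 17.7778 = 2.5·F.
(-35/18)·F = 17.7778  ⇒  F = -9.14.

-9.14°F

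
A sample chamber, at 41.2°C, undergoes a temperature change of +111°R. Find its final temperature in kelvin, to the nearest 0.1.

376.0 K

The 111°R change is an interval, so only the factor 5/9 applies: +111 × 5/9 = +61.6667°C.
Final Celsius temperature: 41.2000 + 61.6667 = 102.8667°C.
In kelvin: 102.8667 + 273.15 = 376.0 K.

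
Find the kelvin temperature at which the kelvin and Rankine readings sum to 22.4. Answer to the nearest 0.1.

8.0 K

Let K be the kelvin reading. The Rankine reading is R = 1.8·K.
Require K + R = 22.4: (2.8)·K = 22.4.
K = (22.4) / (2.8) = 8.0.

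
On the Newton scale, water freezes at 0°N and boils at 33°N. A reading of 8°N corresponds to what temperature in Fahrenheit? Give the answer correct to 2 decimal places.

75.64°F

Linear interpolation between the fixed points: C = (8 - 0) × 100 / (33 - 0) = 24.2424°C.
Then 24.2424 × 1.8 + 32 = 75.64°F.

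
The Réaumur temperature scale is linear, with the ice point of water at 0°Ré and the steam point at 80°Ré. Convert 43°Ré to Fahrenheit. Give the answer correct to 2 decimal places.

128.75°F

Linear interpolation between the fixed points: C = (43 - 0) × 100 / (80 - 0) = 53.7500°C.
Then 53.7500 × 1.8 + 32 = 128.75°F.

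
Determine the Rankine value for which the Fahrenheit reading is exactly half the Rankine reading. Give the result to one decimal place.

919.3°R

Let R be the Rankine reading. The Fahrenheit reading is F = 1·R - 459.67.
Require F = 0.5·R: 1·R - 459.67 = 0.5·R.
(0.5)·R = 459.67  ⇒  R = 919.3.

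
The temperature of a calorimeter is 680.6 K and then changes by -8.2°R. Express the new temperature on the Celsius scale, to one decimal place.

402.9°C

Initial temperature in Celsius: 680.6 - 273.15 = 407.4500°C.
The 8.2°R change is an interval, so only the factor 5/9 applies: -8.2 × 5/9 = -4.5556°C.
Final Celsius temperature: 407.4500 - 4.5556 = 402.8944°C.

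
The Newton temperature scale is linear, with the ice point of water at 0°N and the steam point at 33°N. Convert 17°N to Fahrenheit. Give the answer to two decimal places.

Linear interpolation between the fixed points: C = (17 - 0) × 100 / (33 - 0) = 51.5152°C.
Then 51.5152 × 1.8 + 32 = 124.73°F.

124.73°F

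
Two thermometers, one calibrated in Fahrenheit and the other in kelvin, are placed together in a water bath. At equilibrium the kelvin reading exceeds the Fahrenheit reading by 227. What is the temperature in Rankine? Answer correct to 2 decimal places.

523.51°R

Let x be the Fahrenheit reading; then the kelvin reading is 5/9·x + 255.372.
(5/9·x + 255.372) - x = 227  ⇒  (-4/9)·x = -28.3722  ⇒  x = 63.8375°F.
In Celsius: (63.8375 - 32) × 5/9 = 17.6875°C.
In Rankine: 17.6875 × 1.8 + 491.67 = 523.51°R.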